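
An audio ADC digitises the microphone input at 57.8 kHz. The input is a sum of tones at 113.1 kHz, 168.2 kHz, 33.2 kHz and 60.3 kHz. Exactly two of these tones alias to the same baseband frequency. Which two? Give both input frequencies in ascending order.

60.3 kHz, 113.1 kHz

fs/2 = 28.9 kHz.
113.1 kHz mod fs = 55.3 kHz.
55.3 kHz > fs/2 = 28.9 kHz, folds to fs − 55.3 kHz = 2.5 kHz.
168.2 kHz mod fs = 52.6 kHz.
52.6 kHz > fs/2 = 28.9 kHz, folds to fs − 52.6 kHz = 5.2 kHz.
33.2 kHz > fs/2 = 28.9 kHz, folds to fs − 33.2 kHz = 24.6 kHz.
60.3 kHz mod fs = 2.5 kHz.
2.5 kHz ≤ fs/2 = 28.9 kHz, appears at 2.5 kHz.
60.3 kHz and 113.1 kHz both map to 2.5 kHz.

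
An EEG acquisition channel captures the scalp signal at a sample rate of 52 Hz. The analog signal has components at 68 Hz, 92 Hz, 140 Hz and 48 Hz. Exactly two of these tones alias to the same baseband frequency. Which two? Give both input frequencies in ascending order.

68 Hz, 140 Hz

fs/2 = 26 Hz.
68 Hz mod fs = 16 Hz.
16 Hz ≤ fs/2 = 26 Hz, appears at 16 Hz.
92 Hz mod fs = 40 Hz.
40 Hz > fs/2 = 26 Hz, folds to fs − 40 Hz = 12 Hz.
140 Hz mod fs = 36 Hz.
36 Hz > fs/2 = 26 Hz, folds to fs − 36 Hz = 16 Hz.
48 Hz > fs/2 = 26 Hz, folds to fs − 48 Hz = 4 Hz.
68 Hz and 140 Hz both map to 16 Hz.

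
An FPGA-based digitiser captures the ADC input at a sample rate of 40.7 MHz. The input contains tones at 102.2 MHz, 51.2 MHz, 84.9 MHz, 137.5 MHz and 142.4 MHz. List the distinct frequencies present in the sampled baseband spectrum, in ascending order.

3.5 MHz, 10.5 MHz, 15.4 MHz, 19.9 MHz, 20.3 MHz

fs/2 = 20.35 MHz.
102.2 MHz mod fs = 20.8 MHz.
20.8 MHz > fs/2 = 20.35 MHz, folds to fs − 20.8 MHz = 19.9 MHz.
51.2 MHz mod fs = 10.5 MHz.
10.5 MHz ≤ fs/2 = 20.35 MHz, appears at 10.5 MHz.
84.9 MHz mod fs = 3.5 MHz.
3.5 MHz ≤ fs/2 = 20.35 MHz, appears at 3.5 MHz.
137.5 MHz mod fs = 15.4 MHz.
15.4 MHz ≤ fs/2 = 20.35 MHz, appears at 15.4 MHz.
142.4 MHz mod fs = 20.3 MHz.
20.3 MHz ≤ fs/2 = 20.35 MHz, appears at 20.3 MHz.
Distinct values: {3.5 MHz, 10.5 MHz, 15.4 MHz, 19.9 MHz, 20.3 MHz}.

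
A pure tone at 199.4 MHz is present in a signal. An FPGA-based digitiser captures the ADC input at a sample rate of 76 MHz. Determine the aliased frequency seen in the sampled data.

199.4 MHz mod fs = 47.4 MHz.
47.4 MHz > fs/2 = 38 MHz, folds to fs − 47.4 MHz = 28.6 MHz.

28.6 MHz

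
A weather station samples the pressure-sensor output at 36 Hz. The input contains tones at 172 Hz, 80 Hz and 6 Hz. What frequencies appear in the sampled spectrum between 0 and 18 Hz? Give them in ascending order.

6 Hz, 8 Hz

fs/2 = 18 Hz.
172 Hz mod fs = 28 Hz.
28 Hz > fs/2 = 18 Hz, folds to fs − 28 Hz = 8 Hz.
80 Hz mod fs = 8 Hz.
8 Hz ≤ fs/2 = 18 Hz, appears at 8 Hz.
6 Hz ≤ fs/2 = 18 Hz, passes unchanged.
Distinct values: {6 Hz, 8 Hz}.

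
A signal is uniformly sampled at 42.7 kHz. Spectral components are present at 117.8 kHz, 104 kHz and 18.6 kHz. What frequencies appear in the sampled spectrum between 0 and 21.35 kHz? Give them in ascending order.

fs/2 = 21.35 kHz.
117.8 kHz mod fs = 32.4 kHz.
32.4 kHz > fs/2 = 21.35 kHz, folds to fs − 32.4 kHz = 10.3 kHz.
104 kHz mod fs = 18.6 kHz.
18.6 kHz ≤ fs/2 = 21.35 kHz, appears at 18.6 kHz.
18.6 kHz ≤ fs/2 = 21.35 kHz, passes unchanged.
Distinct values: {10.3 kHz, 18.6 kHz}.

10.3 kHz, 18.6 kHz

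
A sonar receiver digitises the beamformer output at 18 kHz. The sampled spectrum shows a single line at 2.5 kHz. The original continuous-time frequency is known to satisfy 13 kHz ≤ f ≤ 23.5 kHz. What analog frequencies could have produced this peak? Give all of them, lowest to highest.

15.5 kHz, 20.5 kHz

Frequencies that alias to 2.5 kHz are k·fs ± 2.5 kHz for integer k ≥ 0.
k=0: 2.5 kHz.
k=1: 15.5 kHz, 20.5 kHz.
k=2: 33.5 kHz, 38.5 kHz.
Within [13 kHz, 23.5 kHz]: 15.5 kHz, 20.5 kHz.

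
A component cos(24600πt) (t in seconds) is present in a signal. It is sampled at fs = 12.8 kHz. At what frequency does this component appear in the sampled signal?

0.5 kHz

ω = 24600π rad/s → f = ω/(2π) = 12300 Hz = 12.3 kHz.
12.3 kHz > fs/2 = 6.4 kHz, folds to fs − 12.3 kHz = 0.5 kHz.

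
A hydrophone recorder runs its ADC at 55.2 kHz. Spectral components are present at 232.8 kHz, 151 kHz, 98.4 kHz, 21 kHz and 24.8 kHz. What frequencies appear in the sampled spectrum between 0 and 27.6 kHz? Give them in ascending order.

12 kHz, 14.6 kHz, 21 kHz, 24.8 kHz

fs/2 = 27.6 kHz.
232.8 kHz mod fs = 12 kHz.
12 kHz ≤ fs/2 = 27.6 kHz, appears at 12 kHz.
151 kHz mod fs = 40.6 kHz.
40.6 kHz > fs/2 = 27.6 kHz, folds to fs − 40.6 kHz = 14.6 kHz.
98.4 kHz mod fs = 43.2 kHz.
43.2 kHz > fs/2 = 27.6 kHz, folds to fs − 43.2 kHz = 12 kHz.
21 kHz ≤ fs/2 = 27.6 kHz, passes unchanged.
24.8 kHz ≤ fs/2 = 27.6 kHz, passes unchanged.
Distinct values: {12 kHz, 14.6 kHz, 21 kHz, 24.8 kHz}.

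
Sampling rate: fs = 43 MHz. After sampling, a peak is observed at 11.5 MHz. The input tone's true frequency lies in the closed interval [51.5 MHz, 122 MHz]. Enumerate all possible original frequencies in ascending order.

Frequencies that alias to 11.5 MHz are k·fs ± 11.5 MHz for integer k ≥ 0.
k=0: 11.5 MHz.
k=1: 31.5 MHz, 54.5 MHz.
k=2: 74.5 MHz, 97.5 MHz.
k=3: 117.5 MHz, 140.5 MHz.
k=4: 160.5 MHz, 183.5 MHz.
Within [51.5 MHz, 122 MHz]: 54.5 MHz, 74.5 MHz, 97.5 MHz, 117.5 MHz.

54.5 MHz, 74.5 MHz, 97.5 MHz, 117.5 MHz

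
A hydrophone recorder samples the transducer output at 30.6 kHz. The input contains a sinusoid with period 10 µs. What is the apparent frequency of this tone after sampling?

T = 10 µs → f = 1/T = 100 kHz.
100 kHz mod fs = 8.2 kHz.
8.2 kHz ≤ fs/2 = 15.3 kHz, appears at 8.2 kHz.

8.2 kHz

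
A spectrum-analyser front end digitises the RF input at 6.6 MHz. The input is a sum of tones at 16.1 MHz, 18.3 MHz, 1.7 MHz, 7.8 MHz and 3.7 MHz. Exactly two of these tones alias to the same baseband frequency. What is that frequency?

2.9 MHz

fs/2 = 3.3 MHz.
16.1 MHz mod fs = 2.9 MHz.
2.9 MHz ≤ fs/2 = 3.3 MHz, appears at 2.9 MHz.
18.3 MHz mod fs = 5.1 MHz.
5.1 MHz > fs/2 = 3.3 MHz, folds to fs − 5.1 MHz = 1.5 MHz.
1.7 MHz ≤ fs/2 = 3.3 MHz, passes unchanged.
7.8 MHz mod fs = 1.2 MHz.
1.2 MHz ≤ fs/2 = 3.3 MHz, appears at 1.2 MHz.
3.7 MHz > fs/2 = 3.3 MHz, folds to fs − 3.7 MHz = 2.9 MHz.
3.7 MHz and 16.1 MHz both map to 2.9 MHz.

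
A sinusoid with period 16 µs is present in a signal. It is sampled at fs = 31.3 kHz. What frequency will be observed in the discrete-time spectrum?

T = 16 µs → f = 1/T = 62.5 kHz.
62.5 kHz mod fs = 31.2 kHz.
31.2 kHz > fs/2 = 15.65 kHz, folds to fs − 31.2 kHz = 0.1 kHz.

0.1 kHz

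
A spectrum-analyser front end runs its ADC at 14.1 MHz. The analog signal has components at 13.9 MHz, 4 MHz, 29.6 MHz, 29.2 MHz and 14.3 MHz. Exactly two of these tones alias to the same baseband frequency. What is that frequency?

fs/2 = 7.05 MHz.
13.9 MHz > fs/2 = 7.05 MHz, folds to fs − 13.9 MHz = 0.2 MHz.
4 MHz ≤ fs/2 = 7.05 MHz, passes unchanged.
29.6 MHz mod fs = 1.4 MHz.
1.4 MHz ≤ fs/2 = 7.05 MHz, appears at 1.4 MHz.
29.2 MHz mod fs = 1 MHz.
1 MHz ≤ fs/2 = 7.05 MHz, appears at 1 MHz.
14.3 MHz mod fs = 0.2 MHz.
0.2 MHz ≤ fs/2 = 7.05 MHz, appears at 0.2 MHz.
13.9 MHz and 14.3 MHz both map to 0.2 MHz.

0.2 MHz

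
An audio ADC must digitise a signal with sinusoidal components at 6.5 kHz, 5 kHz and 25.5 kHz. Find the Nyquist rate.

Highest-frequency component: 25.5 kHz.
Nyquist rate = 2 × 25.5 kHz = 51 kHz.

51 kHz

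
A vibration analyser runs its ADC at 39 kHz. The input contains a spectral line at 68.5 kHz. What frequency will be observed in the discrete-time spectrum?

68.5 kHz mod fs = 29.5 kHz.
29.5 kHz > fs/2 = 19.5 kHz, folds to fs − 29.5 kHz = 9.5 kHz.

9.5 kHz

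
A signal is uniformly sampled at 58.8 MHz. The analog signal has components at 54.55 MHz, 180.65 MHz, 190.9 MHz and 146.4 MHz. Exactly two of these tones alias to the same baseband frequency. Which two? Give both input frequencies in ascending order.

fs/2 = 29.4 MHz.
54.55 MHz > fs/2 = 29.4 MHz, folds to fs − 54.55 MHz = 4.25 MHz.
180.65 MHz mod fs = 4.25 MHz.
4.25 MHz ≤ fs/2 = 29.4 MHz, appears at 4.25 MHz.
190.9 MHz mod fs = 14.5 MHz.
14.5 MHz ≤ fs/2 = 29.4 MHz, appears at 14.5 MHz.
146.4 MHz mod fs = 28.8 MHz.
28.8 MHz ≤ fs/2 = 29.4 MHz, appears at 28.8 MHz.
54.55 MHz and 180.65 MHz both map to 4.25 MHz.

54.55 MHz, 180.65 MHz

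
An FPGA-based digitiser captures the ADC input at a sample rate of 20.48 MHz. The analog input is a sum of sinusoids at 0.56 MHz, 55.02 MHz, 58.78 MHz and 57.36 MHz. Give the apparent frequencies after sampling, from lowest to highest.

0.56 MHz, 2.66 MHz, 4.08 MHz, 6.42 MHz

fs/2 = 10.24 MHz.
0.56 MHz ≤ fs/2 = 10.24 MHz, passes unchanged.
55.02 MHz mod fs = 14.06 MHz.
14.06 MHz > fs/2 = 10.24 MHz, folds to fs − 14.06 MHz = 6.42 MHz.
58.78 MHz mod fs = 17.82 MHz.
17.82 MHz > fs/2 = 10.24 MHz, folds to fs − 17.82 MHz = 2.66 MHz.
57.36 MHz mod fs = 16.4 MHz.
16.4 MHz > fs/2 = 10.24 MHz, folds to fs − 16.4 MHz = 4.08 MHz.
Distinct values: {0.56 MHz, 2.66 MHz, 4.08 MHz, 6.42 MHz}.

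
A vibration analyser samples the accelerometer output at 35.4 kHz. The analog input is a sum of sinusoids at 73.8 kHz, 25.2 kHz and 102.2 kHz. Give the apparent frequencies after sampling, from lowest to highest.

3 kHz, 4 kHz, 10.2 kHz

fs/2 = 17.7 kHz.
73.8 kHz mod fs = 3 kHz.
3 kHz ≤ fs/2 = 17.7 kHz, appears at 3 kHz.
25.2 kHz > fs/2 = 17.7 kHz, folds to fs − 25.2 kHz = 10.2 kHz.
102.2 kHz mod fs = 31.4 kHz.
31.4 kHz > fs/2 = 17.7 kHz, folds to fs − 31.4 kHz = 4 kHz.
Distinct values: {3 kHz, 4 kHz, 10.2 kHz}.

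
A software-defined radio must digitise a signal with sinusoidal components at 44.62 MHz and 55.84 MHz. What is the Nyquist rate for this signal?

111.68 MHz

Highest-frequency component: 55.84 MHz.
Nyquist rate = 2 × 55.84 MHz = 111.68 MHz.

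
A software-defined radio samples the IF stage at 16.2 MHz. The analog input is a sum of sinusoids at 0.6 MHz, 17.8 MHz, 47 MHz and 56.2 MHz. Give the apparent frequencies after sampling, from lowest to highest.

0.6 MHz, 1.6 MHz, 7.6 MHz

fs/2 = 8.1 MHz.
0.6 MHz ≤ fs/2 = 8.1 MHz, passes unchanged.
17.8 MHz mod fs = 1.6 MHz.
1.6 MHz ≤ fs/2 = 8.1 MHz, appears at 1.6 MHz.
47 MHz mod fs = 14.6 MHz.
14.6 MHz > fs/2 = 8.1 MHz, folds to fs − 14.6 MHz = 1.6 MHz.
56.2 MHz mod fs = 7.6 MHz.
7.6 MHz ≤ fs/2 = 8.1 MHz, appears at 7.6 MHz.
Distinct values: {0.6 MHz, 1.6 MHz, 7.6 MHz}.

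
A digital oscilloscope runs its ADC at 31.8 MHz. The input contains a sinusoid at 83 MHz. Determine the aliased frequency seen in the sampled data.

12.4 MHz

83 MHz mod fs = 19.4 MHz.
19.4 MHz > fs/2 = 15.9 MHz, folds to fs − 19.4 MHz = 12.4 MHz.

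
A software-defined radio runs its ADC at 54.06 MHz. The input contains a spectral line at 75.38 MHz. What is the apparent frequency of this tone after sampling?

21.32 MHz

75.38 MHz mod fs = 21.32 MHz.
21.32 MHz ≤ fs/2 = 27.03 MHz, appears at 21.32 MHz.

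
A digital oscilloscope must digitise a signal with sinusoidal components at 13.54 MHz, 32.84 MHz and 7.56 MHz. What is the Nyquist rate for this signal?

Highest-frequency component: 32.84 MHz.
Nyquist rate = 2 × 32.84 MHz = 65.68 MHz.

65.68 MHz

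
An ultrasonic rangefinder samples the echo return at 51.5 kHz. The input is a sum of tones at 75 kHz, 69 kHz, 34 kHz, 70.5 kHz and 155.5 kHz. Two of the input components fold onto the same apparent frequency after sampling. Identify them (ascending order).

34 kHz, 69 kHz

fs/2 = 25.75 kHz.
75 kHz mod fs = 23.5 kHz.
23.5 kHz ≤ fs/2 = 25.75 kHz, appears at 23.5 kHz.
69 kHz mod fs = 17.5 kHz.
17.5 kHz ≤ fs/2 = 25.75 kHz, appears at 17.5 kHz.
34 kHz > fs/2 = 25.75 kHz, folds to fs − 34 kHz = 17.5 kHz.
70.5 kHz mod fs = 19 kHz.
19 kHz ≤ fs/2 = 25.75 kHz, appears at 19 kHz.
155.5 kHz mod fs = 1 kHz.
1 kHz ≤ fs/2 = 25.75 kHz, appears at 1 kHz.
34 kHz and 69 kHz both map to 17.5 kHz.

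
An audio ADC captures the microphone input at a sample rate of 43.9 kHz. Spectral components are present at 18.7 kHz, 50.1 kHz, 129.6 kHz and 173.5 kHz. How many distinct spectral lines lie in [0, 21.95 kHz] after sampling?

fs/2 = 21.95 kHz.
18.7 kHz ≤ fs/2 = 21.95 kHz, passes unchanged.
50.1 kHz mod fs = 6.2 kHz.
6.2 kHz ≤ fs/2 = 21.95 kHz, appears at 6.2 kHz.
129.6 kHz mod fs = 41.8 kHz.
41.8 kHz > fs/2 = 21.95 kHz, folds to fs − 41.8 kHz = 2.1 kHz.
173.5 kHz mod fs = 41.8 kHz.
41.8 kHz > fs/2 = 21.95 kHz, folds to fs − 41.8 kHz = 2.1 kHz.
Distinct values: {2.1 kHz, 6.2 kHz, 18.7 kHz} → 3.

3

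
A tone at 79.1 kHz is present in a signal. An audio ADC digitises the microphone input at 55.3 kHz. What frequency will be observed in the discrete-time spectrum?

79.1 kHz mod fs = 23.8 kHz.
23.8 kHz ≤ fs/2 = 27.65 kHz, appears at 23.8 kHz.

23.8 kHz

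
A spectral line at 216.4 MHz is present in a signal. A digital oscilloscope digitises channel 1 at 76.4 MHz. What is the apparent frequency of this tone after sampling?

216.4 MHz mod fs = 63.6 MHz.
63.6 MHz > fs/2 = 38.2 MHz, folds to fs − 63.6 MHz = 12.8 MHz.

12.8 MHz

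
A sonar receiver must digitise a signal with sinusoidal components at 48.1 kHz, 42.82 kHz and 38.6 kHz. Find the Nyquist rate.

96.2 kHz

Highest-frequency component: 48.1 kHz.
Nyquist rate = 2 × 48.1 kHz = 96.2 kHz.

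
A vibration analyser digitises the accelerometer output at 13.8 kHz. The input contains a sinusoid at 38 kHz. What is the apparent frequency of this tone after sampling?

38 kHz mod fs = 10.4 kHz.
10.4 kHz > fs/2 = 6.9 kHz, folds to fs − 10.4 kHz = 3.4 kHz.

3.4 kHz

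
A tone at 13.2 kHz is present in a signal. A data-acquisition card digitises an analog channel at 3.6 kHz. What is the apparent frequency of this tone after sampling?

13.2 kHz mod fs = 2.4 kHz.
2.4 kHz > fs/2 = 1.8 kHz, folds to fs − 2.4 kHz = 1.2 kHz.

1.2 kHz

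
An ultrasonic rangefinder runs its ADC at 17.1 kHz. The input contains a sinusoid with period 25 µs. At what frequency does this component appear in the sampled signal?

T = 25 µs → f = 1/T = 40 kHz.
40 kHz mod fs = 5.8 kHz.
5.8 kHz ≤ fs/2 = 8.55 kHz, appears at 5.8 kHz.

5.8 kHz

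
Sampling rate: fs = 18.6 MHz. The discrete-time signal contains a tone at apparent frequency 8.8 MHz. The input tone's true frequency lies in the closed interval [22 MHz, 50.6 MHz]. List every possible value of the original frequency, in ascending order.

27.4 MHz, 28.4 MHz, 46 MHz, 47 MHz

Frequencies that alias to 8.8 MHz are k·fs ± 8.8 MHz for integer k ≥ 0.
k=0: 8.8 MHz.
k=1: 9.8 MHz, 27.4 MHz.
k=2: 28.4 MHz, 46 MHz.
k=3: 47 MHz, 64.6 MHz.
k=4: 65.6 MHz, 83.2 MHz.
Within [22 MHz, 50.6 MHz]: 27.4 MHz, 28.4 MHz, 46 MHz, 47 MHz.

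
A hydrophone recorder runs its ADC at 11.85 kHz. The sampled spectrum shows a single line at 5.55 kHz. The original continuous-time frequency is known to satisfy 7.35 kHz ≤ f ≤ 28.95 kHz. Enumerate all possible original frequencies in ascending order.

Frequencies that alias to 5.55 kHz are k·fs ± 5.55 kHz for integer k ≥ 0.
k=0: 5.55 kHz.
k=1: 6.3 kHz, 17.4 kHz.
k=2: 18.15 kHz, 29.25 kHz.
k=3: 30 kHz, 41.1 kHz.
Within [7.35 kHz, 28.95 kHz]: 17.4 kHz, 18.15 kHz.

17.4 kHz, 18.15 kHz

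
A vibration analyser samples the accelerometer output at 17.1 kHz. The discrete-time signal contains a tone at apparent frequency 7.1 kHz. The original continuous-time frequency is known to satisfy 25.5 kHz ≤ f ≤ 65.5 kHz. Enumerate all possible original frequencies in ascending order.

Frequencies that alias to 7.1 kHz are k·fs ± 7.1 kHz for integer k ≥ 0.
k=0: 7.1 kHz.
k=1: 10 kHz, 24.2 kHz.
k=2: 27.1 kHz, 41.3 kHz.
k=3: 44.2 kHz, 58.4 kHz.
k=4: 61.3 kHz, 75.5 kHz.
k=5: 78.4 kHz, 92.6 kHz.
Within [25.5 kHz, 65.5 kHz]: 27.1 kHz, 41.3 kHz, 44.2 kHz, 58.4 kHz, 61.3 kHz.

27.1 kHz, 41.3 kHz, 44.2 kHz, 58.4 kHz, 61.3 kHz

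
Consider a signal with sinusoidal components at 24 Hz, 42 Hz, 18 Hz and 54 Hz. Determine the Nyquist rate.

108 Hz

Highest-frequency component: 54 Hz.
Nyquist rate = 2 × 54 Hz = 108 Hz.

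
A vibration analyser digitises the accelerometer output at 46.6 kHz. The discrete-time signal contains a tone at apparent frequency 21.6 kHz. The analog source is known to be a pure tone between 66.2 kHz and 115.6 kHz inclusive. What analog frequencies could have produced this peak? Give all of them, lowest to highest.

68.2 kHz, 71.6 kHz, 114.8 kHz

Frequencies that alias to 21.6 kHz are k·fs ± 21.6 kHz for integer k ≥ 0.
k=0: 21.6 kHz.
k=1: 25 kHz, 68.2 kHz.
k=2: 71.6 kHz, 114.8 kHz.
k=3: 118.2 kHz, 161.4 kHz.
Within [66.2 kHz, 115.6 kHz]: 68.2 kHz, 71.6 kHz, 114.8 kHz.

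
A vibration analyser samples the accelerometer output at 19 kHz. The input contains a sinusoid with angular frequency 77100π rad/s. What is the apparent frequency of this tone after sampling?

0.55 kHz

ω = 77100π rad/s → f = ω/(2π) = 38550 Hz = 38.55 kHz.
38.55 kHz mod fs = 0.55 kHz.
0.55 kHz ≤ fs/2 = 9.5 kHz, appears at 0.55 kHz.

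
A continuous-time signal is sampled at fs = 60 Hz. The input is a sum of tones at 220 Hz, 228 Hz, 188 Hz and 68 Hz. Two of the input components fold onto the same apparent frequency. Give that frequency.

8 Hz

fs/2 = 30 Hz.
220 Hz mod fs = 40 Hz.
40 Hz > fs/2 = 30 Hz, folds to fs − 40 Hz = 20 Hz.
228 Hz mod fs = 48 Hz.
48 Hz > fs/2 = 30 Hz, folds to fs − 48 Hz = 12 Hz.
188 Hz mod fs = 8 Hz.
8 Hz ≤ fs/2 = 30 Hz, appears at 8 Hz.
68 Hz mod fs = 8 Hz.
8 Hz ≤ fs/2 = 30 Hz, appears at 8 Hz.
68 Hz and 188 Hz both map to 8 Hz.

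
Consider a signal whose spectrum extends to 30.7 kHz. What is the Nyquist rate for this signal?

61.4 kHz

Nyquist rate = 2 × 30.7 kHz = 61.4 kHz.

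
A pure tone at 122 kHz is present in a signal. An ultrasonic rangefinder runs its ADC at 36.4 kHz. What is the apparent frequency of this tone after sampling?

12.8 kHz

122 kHz mod fs = 12.8 kHz.
12.8 kHz ≤ fs/2 = 18.2 kHz, appears at 12.8 kHz.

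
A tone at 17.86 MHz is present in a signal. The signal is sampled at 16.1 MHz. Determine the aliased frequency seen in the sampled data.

17.86 MHz mod fs = 1.76 MHz.
1.76 MHz ≤ fs/2 = 8.05 MHz, appears at 1.76 MHz.

1.76 MHz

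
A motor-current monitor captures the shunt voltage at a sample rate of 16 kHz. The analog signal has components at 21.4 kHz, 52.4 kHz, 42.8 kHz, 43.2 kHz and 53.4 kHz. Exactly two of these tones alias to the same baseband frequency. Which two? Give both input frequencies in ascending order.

fs/2 = 8 kHz.
21.4 kHz mod fs = 5.4 kHz.
5.4 kHz ≤ fs/2 = 8 kHz, appears at 5.4 kHz.
52.4 kHz mod fs = 4.4 kHz.
4.4 kHz ≤ fs/2 = 8 kHz, appears at 4.4 kHz.
42.8 kHz mod fs = 10.8 kHz.
10.8 kHz > fs/2 = 8 kHz, folds to fs − 10.8 kHz = 5.2 kHz.
43.2 kHz mod fs = 11.2 kHz.
11.2 kHz > fs/2 = 8 kHz, folds to fs − 11.2 kHz = 4.8 kHz.
53.4 kHz mod fs = 5.4 kHz.
5.4 kHz ≤ fs/2 = 8 kHz, appears at 5.4 kHz.
21.4 kHz and 53.4 kHz both map to 5.4 kHz.

21.4 kHz, 53.4 kHz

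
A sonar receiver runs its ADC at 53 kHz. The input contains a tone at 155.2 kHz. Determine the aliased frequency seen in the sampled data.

155.2 kHz mod fs = 49.2 kHz.
49.2 kHz > fs/2 = 26.5 kHz, folds to fs − 49.2 kHz = 3.8 kHz.

3.8 kHz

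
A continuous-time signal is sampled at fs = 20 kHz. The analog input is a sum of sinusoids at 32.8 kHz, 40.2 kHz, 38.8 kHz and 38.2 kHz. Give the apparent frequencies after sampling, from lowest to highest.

fs/2 = 10 kHz.
32.8 kHz mod fs = 12.8 kHz.
12.8 kHz > fs/2 = 10 kHz, folds to fs − 12.8 kHz = 7.2 kHz.
40.2 kHz mod fs = 0.2 kHz.
0.2 kHz ≤ fs/2 = 10 kHz, appears at 0.2 kHz.
38.8 kHz mod fs = 18.8 kHz.
18.8 kHz > fs/2 = 10 kHz, folds to fs − 18.8 kHz = 1.2 kHz.
38.2 kHz mod fs = 18.2 kHz.
18.2 kHz > fs/2 = 10 kHz, folds to fs − 18.2 kHz = 1.8 kHz.
Distinct values: {0.2 kHz, 1.2 kHz, 1.8 kHz, 7.2 kHz}.

0.2 kHz, 1.2 kHz, 1.8 kHz, 7.2 kHz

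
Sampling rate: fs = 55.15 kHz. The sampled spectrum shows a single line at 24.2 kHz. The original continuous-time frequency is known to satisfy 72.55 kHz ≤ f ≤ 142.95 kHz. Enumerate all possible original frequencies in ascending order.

79.35 kHz, 86.1 kHz, 134.5 kHz, 141.25 kHz

Frequencies that alias to 24.2 kHz are k·fs ± 24.2 kHz for integer k ≥ 0.
k=0: 24.2 kHz.
k=1: 30.95 kHz, 79.35 kHz.
k=2: 86.1 kHz, 134.5 kHz.
k=3: 141.25 kHz, 189.65 kHz.
k=4: 196.4 kHz, 244.8 kHz.
Within [72.55 kHz, 142.95 kHz]: 79.35 kHz, 86.1 kHz, 134.5 kHz, 141.25 kHz.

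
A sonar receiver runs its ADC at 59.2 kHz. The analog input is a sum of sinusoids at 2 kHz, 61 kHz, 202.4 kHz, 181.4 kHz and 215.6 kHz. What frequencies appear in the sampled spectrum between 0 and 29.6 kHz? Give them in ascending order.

fs/2 = 29.6 kHz.
2 kHz ≤ fs/2 = 29.6 kHz, passes unchanged.
61 kHz mod fs = 1.8 kHz.
1.8 kHz ≤ fs/2 = 29.6 kHz, appears at 1.8 kHz.
202.4 kHz mod fs = 24.8 kHz.
24.8 kHz ≤ fs/2 = 29.6 kHz, appears at 24.8 kHz.
181.4 kHz mod fs = 3.8 kHz.
3.8 kHz ≤ fs/2 = 29.6 kHz, appears at 3.8 kHz.
215.6 kHz mod fs = 38 kHz.
38 kHz > fs/2 = 29.6 kHz, folds to fs − 38 kHz = 21.2 kHz.
Distinct values: {1.8 kHz, 2 kHz, 3.8 kHz, 21.2 kHz, 24.8 kHz}.

1.8 kHz, 2 kHz, 3.8 kHz, 21.2 kHz, 24.8 kHz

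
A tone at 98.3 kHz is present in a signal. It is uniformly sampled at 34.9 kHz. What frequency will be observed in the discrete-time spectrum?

6.4 kHz

98.3 kHz mod fs = 28.5 kHz.
28.5 kHz > fs/2 = 17.45 kHz, folds to fs − 28.5 kHz = 6.4 kHz.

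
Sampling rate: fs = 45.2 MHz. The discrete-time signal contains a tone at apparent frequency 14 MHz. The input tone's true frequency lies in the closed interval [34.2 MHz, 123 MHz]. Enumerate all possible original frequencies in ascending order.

59.2 MHz, 76.4 MHz, 104.4 MHz, 121.6 MHz

Frequencies that alias to 14 MHz are k·fs ± 14 MHz for integer k ≥ 0.
k=0: 14 MHz.
k=1: 31.2 MHz, 59.2 MHz.
k=2: 76.4 MHz, 104.4 MHz.
k=3: 121.6 MHz, 149.6 MHz.
k=4: 166.8 MHz, 194.8 MHz.
Within [34.2 MHz, 123 MHz]: 59.2 MHz, 76.4 MHz, 104.4 MHz, 121.6 MHz.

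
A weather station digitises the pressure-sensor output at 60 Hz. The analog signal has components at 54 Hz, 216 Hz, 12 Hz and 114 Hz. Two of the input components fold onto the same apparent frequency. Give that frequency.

fs/2 = 30 Hz.
54 Hz > fs/2 = 30 Hz, folds to fs − 54 Hz = 6 Hz.
216 Hz mod fs = 36 Hz.
36 Hz > fs/2 = 30 Hz, folds to fs − 36 Hz = 24 Hz.
12 Hz ≤ fs/2 = 30 Hz, passes unchanged.
114 Hz mod fs = 54 Hz.
54 Hz > fs/2 = 30 Hz, folds to fs − 54 Hz = 6 Hz.
54 Hz and 114 Hz both map to 6 Hz.

6 Hz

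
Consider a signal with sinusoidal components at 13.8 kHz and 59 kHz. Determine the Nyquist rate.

Highest-frequency component: 59 kHz.
Nyquist rate = 2 × 59 kHz = 118 kHz.

118 kHz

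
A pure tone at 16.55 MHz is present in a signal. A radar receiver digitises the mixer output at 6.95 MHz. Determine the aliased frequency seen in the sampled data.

2.65 MHz

16.55 MHz mod fs = 2.65 MHz.
2.65 MHz ≤ fs/2 = 3.475 MHz, appears at 2.65 MHz.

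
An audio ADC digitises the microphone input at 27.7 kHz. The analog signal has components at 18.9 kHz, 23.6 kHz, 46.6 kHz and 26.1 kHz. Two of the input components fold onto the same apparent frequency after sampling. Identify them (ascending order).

fs/2 = 13.85 kHz.
18.9 kHz > fs/2 = 13.85 kHz, folds to fs − 18.9 kHz = 8.8 kHz.
23.6 kHz > fs/2 = 13.85 kHz, folds to fs − 23.6 kHz = 4.1 kHz.
46.6 kHz mod fs = 18.9 kHz.
18.9 kHz > fs/2 = 13.85 kHz, folds to fs − 18.9 kHz = 8.8 kHz.
26.1 kHz > fs/2 = 13.85 kHz, folds to fs − 26.1 kHz = 1.6 kHz.
18.9 kHz and 46.6 kHz both map to 8.8 kHz.

18.9 kHz, 46.6 kHz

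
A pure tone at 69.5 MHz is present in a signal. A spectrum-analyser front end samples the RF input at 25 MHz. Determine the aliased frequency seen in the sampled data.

5.5 MHz

69.5 MHz mod fs = 19.5 MHz.
19.5 MHz > fs/2 = 12.5 MHz, folds to fs − 19.5 MHz = 5.5 MHz.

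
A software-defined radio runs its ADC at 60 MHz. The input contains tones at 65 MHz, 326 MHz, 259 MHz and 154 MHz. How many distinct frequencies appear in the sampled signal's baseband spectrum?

3

fs/2 = 30 MHz.
65 MHz mod fs = 5 MHz.
5 MHz ≤ fs/2 = 30 MHz, appears at 5 MHz.
326 MHz mod fs = 26 MHz.
26 MHz ≤ fs/2 = 30 MHz, appears at 26 MHz.
259 MHz mod fs = 19 MHz.
19 MHz ≤ fs/2 = 30 MHz, appears at 19 MHz.
154 MHz mod fs = 34 MHz.
34 MHz > fs/2 = 30 MHz, folds to fs − 34 MHz = 26 MHz.
Distinct values: {5 MHz, 19 MHz, 26 MHz} → 3.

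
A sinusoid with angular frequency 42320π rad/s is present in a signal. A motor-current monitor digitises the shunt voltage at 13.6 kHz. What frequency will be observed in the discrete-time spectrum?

ω = 42320π rad/s → f = ω/(2π) = 21160 Hz = 21.16 kHz.
21.16 kHz mod fs = 7.56 kHz.
7.56 kHz > fs/2 = 6.8 kHz, folds to fs − 7.56 kHz = 6.04 kHz.

6.04 kHz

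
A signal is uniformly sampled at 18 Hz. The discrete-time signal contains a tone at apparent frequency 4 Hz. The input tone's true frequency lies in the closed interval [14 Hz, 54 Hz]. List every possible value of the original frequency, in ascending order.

14 Hz, 22 Hz, 32 Hz, 40 Hz, 50 Hz

Frequencies that alias to 4 Hz are k·fs ± 4 Hz for integer k ≥ 0.
k=0: 4 Hz.
k=1: 14 Hz, 22 Hz.
k=2: 32 Hz, 40 Hz.
k=3: 50 Hz, 58 Hz.
k=4: 68 Hz, 76 Hz.
Within [14 Hz, 54 Hz]: 14 Hz, 22 Hz, 32 Hz, 40 Hz, 50 Hz.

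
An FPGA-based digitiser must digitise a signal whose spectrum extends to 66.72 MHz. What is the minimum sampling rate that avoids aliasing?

Nyquist rate = 2 × 66.72 MHz = 133.44 MHz.

133.44 MHz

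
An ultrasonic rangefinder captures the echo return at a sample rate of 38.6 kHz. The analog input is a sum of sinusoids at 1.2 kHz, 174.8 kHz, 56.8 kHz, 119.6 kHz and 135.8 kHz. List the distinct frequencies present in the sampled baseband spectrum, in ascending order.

1.2 kHz, 3.8 kHz, 18.2 kHz, 18.6 kHz

fs/2 = 19.3 kHz.
1.2 kHz ≤ fs/2 = 19.3 kHz, passes unchanged.
174.8 kHz mod fs = 20.4 kHz.
20.4 kHz > fs/2 = 19.3 kHz, folds to fs − 20.4 kHz = 18.2 kHz.
56.8 kHz mod fs = 18.2 kHz.
18.2 kHz ≤ fs/2 = 19.3 kHz, appears at 18.2 kHz.
119.6 kHz mod fs = 3.8 kHz.
3.8 kHz ≤ fs/2 = 19.3 kHz, appears at 3.8 kHz.
135.8 kHz mod fs = 20 kHz.
20 kHz > fs/2 = 19.3 kHz, folds to fs − 20 kHz = 18.6 kHz.
Distinct values: {1.2 kHz, 3.8 kHz, 18.2 kHz, 18.6 kHz}.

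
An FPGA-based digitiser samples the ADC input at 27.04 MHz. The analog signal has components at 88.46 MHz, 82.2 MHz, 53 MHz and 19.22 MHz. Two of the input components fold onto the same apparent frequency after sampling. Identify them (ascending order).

53 MHz, 82.2 MHz

fs/2 = 13.52 MHz.
88.46 MHz mod fs = 7.34 MHz.
7.34 MHz ≤ fs/2 = 13.52 MHz, appears at 7.34 MHz.
82.2 MHz mod fs = 1.08 MHz.
1.08 MHz ≤ fs/2 = 13.52 MHz, appears at 1.08 MHz.
53 MHz mod fs = 25.96 MHz.
25.96 MHz > fs/2 = 13.52 MHz, folds to fs − 25.96 MHz = 1.08 MHz.
19.22 MHz > fs/2 = 13.52 MHz, folds to fs − 19.22 MHz = 7.82 MHz.
53 MHz and 82.2 MHz both map to 1.08 MHz.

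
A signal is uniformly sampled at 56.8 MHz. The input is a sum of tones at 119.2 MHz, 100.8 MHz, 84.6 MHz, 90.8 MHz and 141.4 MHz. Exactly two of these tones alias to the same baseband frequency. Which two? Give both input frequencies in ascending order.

fs/2 = 28.4 MHz.
119.2 MHz mod fs = 5.6 MHz.
5.6 MHz ≤ fs/2 = 28.4 MHz, appears at 5.6 MHz.
100.8 MHz mod fs = 44 MHz.
44 MHz > fs/2 = 28.4 MHz, folds to fs − 44 MHz = 12.8 MHz.
84.6 MHz mod fs = 27.8 MHz.
27.8 MHz ≤ fs/2 = 28.4 MHz, appears at 27.8 MHz.
90.8 MHz mod fs = 34 MHz.
34 MHz > fs/2 = 28.4 MHz, folds to fs − 34 MHz = 22.8 MHz.
141.4 MHz mod fs = 27.8 MHz.
27.8 MHz ≤ fs/2 = 28.4 MHz, appears at 27.8 MHz.
84.6 MHz and 141.4 MHz both map to 27.8 MHz.

84.6 MHz, 141.4 MHz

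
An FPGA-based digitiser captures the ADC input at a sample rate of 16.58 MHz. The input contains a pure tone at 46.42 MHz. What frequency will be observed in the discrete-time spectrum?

46.42 MHz mod fs = 13.26 MHz.
13.26 MHz > fs/2 = 8.29 MHz, folds to fs − 13.26 MHz = 3.32 MHz.

3.32 MHz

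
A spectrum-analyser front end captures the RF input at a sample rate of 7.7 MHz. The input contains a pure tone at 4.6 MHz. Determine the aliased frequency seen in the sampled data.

4.6 MHz > fs/2 = 3.85 MHz, folds to fs − 4.6 MHz = 3.1 MHz.

3.1 MHz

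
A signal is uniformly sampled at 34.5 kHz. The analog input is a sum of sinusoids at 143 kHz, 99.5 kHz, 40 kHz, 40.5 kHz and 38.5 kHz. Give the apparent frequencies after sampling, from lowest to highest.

fs/2 = 17.25 kHz.
143 kHz mod fs = 5 kHz.
5 kHz ≤ fs/2 = 17.25 kHz, appears at 5 kHz.
99.5 kHz mod fs = 30.5 kHz.
30.5 kHz > fs/2 = 17.25 kHz, folds to fs − 30.5 kHz = 4 kHz.
40 kHz mod fs = 5.5 kHz.
5.5 kHz ≤ fs/2 = 17.25 kHz, appears at 5.5 kHz.
40.5 kHz mod fs = 6 kHz.
6 kHz ≤ fs/2 = 17.25 kHz, appears at 6 kHz.
38.5 kHz mod fs = 4 kHz.
4 kHz ≤ fs/2 = 17.25 kHz, appears at 4 kHz.
Distinct values: {4 kHz, 5 kHz, 5.5 kHz, 6 kHz}.

4 kHz, 5 kHz, 5.5 kHz, 6 kHz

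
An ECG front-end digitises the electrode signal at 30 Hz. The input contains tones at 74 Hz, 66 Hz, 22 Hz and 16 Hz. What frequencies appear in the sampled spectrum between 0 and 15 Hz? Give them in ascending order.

fs/2 = 15 Hz.
74 Hz mod fs = 14 Hz.
14 Hz ≤ fs/2 = 15 Hz, appears at 14 Hz.
66 Hz mod fs = 6 Hz.
6 Hz ≤ fs/2 = 15 Hz, appears at 6 Hz.
22 Hz > fs/2 = 15 Hz, folds to fs − 22 Hz = 8 Hz.
16 Hz > fs/2 = 15 Hz, folds to fs − 16 Hz = 14 Hz.
Distinct values: {6 Hz, 8 Hz, 14 Hz}.

6 Hz, 8 Hz, 14 Hz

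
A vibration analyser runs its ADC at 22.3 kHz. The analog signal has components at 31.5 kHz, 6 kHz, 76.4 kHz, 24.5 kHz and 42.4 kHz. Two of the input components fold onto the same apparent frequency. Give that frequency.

2.2 kHz

fs/2 = 11.15 kHz.
31.5 kHz mod fs = 9.2 kHz.
9.2 kHz ≤ fs/2 = 11.15 kHz, appears at 9.2 kHz.
6 kHz ≤ fs/2 = 11.15 kHz, passes unchanged.
76.4 kHz mod fs = 9.5 kHz.
9.5 kHz ≤ fs/2 = 11.15 kHz, appears at 9.5 kHz.
24.5 kHz mod fs = 2.2 kHz.
2.2 kHz ≤ fs/2 = 11.15 kHz, appears at 2.2 kHz.
42.4 kHz mod fs = 20.1 kHz.
20.1 kHz > fs/2 = 11.15 kHz, folds to fs − 20.1 kHz = 2.2 kHz.
24.5 kHz and 42.4 kHz both map to 2.2 kHz.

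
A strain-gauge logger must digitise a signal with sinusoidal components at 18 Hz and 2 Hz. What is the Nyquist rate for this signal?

36 Hz

Highest-frequency component: 18 Hz.
Nyquist rate = 2 × 18 Hz = 36 Hz.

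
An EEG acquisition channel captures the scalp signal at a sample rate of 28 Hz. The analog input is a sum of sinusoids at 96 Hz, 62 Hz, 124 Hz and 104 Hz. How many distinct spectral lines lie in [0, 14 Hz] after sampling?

fs/2 = 14 Hz.
96 Hz mod fs = 12 Hz.
12 Hz ≤ fs/2 = 14 Hz, appears at 12 Hz.
62 Hz mod fs = 6 Hz.
6 Hz ≤ fs/2 = 14 Hz, appears at 6 Hz.
124 Hz mod fs = 12 Hz.
12 Hz ≤ fs/2 = 14 Hz, appears at 12 Hz.
104 Hz mod fs = 20 Hz.
20 Hz > fs/2 = 14 Hz, folds to fs − 20 Hz = 8 Hz.
Distinct values: {6 Hz, 8 Hz, 12 Hz} → 3.

3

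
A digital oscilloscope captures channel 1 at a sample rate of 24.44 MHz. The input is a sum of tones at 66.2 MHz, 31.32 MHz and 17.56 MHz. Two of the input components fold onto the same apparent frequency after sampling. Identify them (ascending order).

17.56 MHz, 31.32 MHz

fs/2 = 12.22 MHz.
66.2 MHz mod fs = 17.32 MHz.
17.32 MHz > fs/2 = 12.22 MHz, folds to fs − 17.32 MHz = 7.12 MHz.
31.32 MHz mod fs = 6.88 MHz.
6.88 MHz ≤ fs/2 = 12.22 MHz, appears at 6.88 MHz.
17.56 MHz > fs/2 = 12.22 MHz, folds to fs − 17.56 MHz = 6.88 MHz.
17.56 MHz and 31.32 MHz both map to 6.88 MHz.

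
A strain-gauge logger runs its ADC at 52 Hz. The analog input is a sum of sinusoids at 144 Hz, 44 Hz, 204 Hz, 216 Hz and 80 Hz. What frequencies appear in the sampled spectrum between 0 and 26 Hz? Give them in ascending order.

4 Hz, 8 Hz, 12 Hz, 24 Hz

fs/2 = 26 Hz.
144 Hz mod fs = 40 Hz.
40 Hz > fs/2 = 26 Hz, folds to fs − 40 Hz = 12 Hz.
44 Hz > fs/2 = 26 Hz, folds to fs − 44 Hz = 8 Hz.
204 Hz mod fs = 48 Hz.
48 Hz > fs/2 = 26 Hz, folds to fs − 48 Hz = 4 Hz.
216 Hz mod fs = 8 Hz.
8 Hz ≤ fs/2 = 26 Hz, appears at 8 Hz.
80 Hz mod fs = 28 Hz.
28 Hz > fs/2 = 26 Hz, folds to fs − 28 Hz = 24 Hz.
Distinct values: {4 Hz, 8 Hz, 12 Hz, 24 Hz}.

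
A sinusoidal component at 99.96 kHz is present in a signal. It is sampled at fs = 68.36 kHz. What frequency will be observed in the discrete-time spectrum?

99.96 kHz mod fs = 31.6 kHz.
31.6 kHz ≤ fs/2 = 34.18 kHz, appears at 31.6 kHz.

31.6 kHz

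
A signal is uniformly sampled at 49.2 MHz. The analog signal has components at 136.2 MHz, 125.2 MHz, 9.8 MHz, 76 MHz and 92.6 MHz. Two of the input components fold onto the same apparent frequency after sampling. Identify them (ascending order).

76 MHz, 125.2 MHz

fs/2 = 24.6 MHz.
136.2 MHz mod fs = 37.8 MHz.
37.8 MHz > fs/2 = 24.6 MHz, folds to fs − 37.8 MHz = 11.4 MHz.
125.2 MHz mod fs = 26.8 MHz.
26.8 MHz > fs/2 = 24.6 MHz, folds to fs − 26.8 MHz = 22.4 MHz.
9.8 MHz ≤ fs/2 = 24.6 MHz, passes unchanged.
76 MHz mod fs = 26.8 MHz.
26.8 MHz > fs/2 = 24.6 MHz, folds to fs − 26.8 MHz = 22.4 MHz.
92.6 MHz mod fs = 43.4 MHz.
43.4 MHz > fs/2 = 24.6 MHz, folds to fs − 43.4 MHz = 5.8 MHz.
76 MHz and 125.2 MHz both map to 22.4 MHz.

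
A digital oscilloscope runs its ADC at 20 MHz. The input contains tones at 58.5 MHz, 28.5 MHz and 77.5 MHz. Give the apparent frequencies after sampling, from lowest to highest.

1.5 MHz, 2.5 MHz, 8.5 MHz

fs/2 = 10 MHz.
58.5 MHz mod fs = 18.5 MHz.
18.5 MHz > fs/2 = 10 MHz, folds to fs − 18.5 MHz = 1.5 MHz.
28.5 MHz mod fs = 8.5 MHz.
8.5 MHz ≤ fs/2 = 10 MHz, appears at 8.5 MHz.
77.5 MHz mod fs = 17.5 MHz.
17.5 MHz > fs/2 = 10 MHz, folds to fs − 17.5 MHz = 2.5 MHz.
Distinct values: {1.5 MHz, 2.5 MHz, 8.5 MHz}.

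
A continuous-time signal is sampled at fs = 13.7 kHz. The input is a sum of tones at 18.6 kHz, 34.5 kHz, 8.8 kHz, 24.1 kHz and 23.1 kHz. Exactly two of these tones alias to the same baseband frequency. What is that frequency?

4.9 kHz

fs/2 = 6.85 kHz.
18.6 kHz mod fs = 4.9 kHz.
4.9 kHz ≤ fs/2 = 6.85 kHz, appears at 4.9 kHz.
34.5 kHz mod fs = 7.1 kHz.
7.1 kHz > fs/2 = 6.85 kHz, folds to fs − 7.1 kHz = 6.6 kHz.
8.8 kHz > fs/2 = 6.85 kHz, folds to fs − 8.8 kHz = 4.9 kHz.
24.1 kHz mod fs = 10.4 kHz.
10.4 kHz > fs/2 = 6.85 kHz, folds to fs − 10.4 kHz = 3.3 kHz.
23.1 kHz mod fs = 9.4 kHz.
9.4 kHz > fs/2 = 6.85 kHz, folds to fs − 9.4 kHz = 4.3 kHz.
8.8 kHz and 18.6 kHz both map to 4.9 kHz.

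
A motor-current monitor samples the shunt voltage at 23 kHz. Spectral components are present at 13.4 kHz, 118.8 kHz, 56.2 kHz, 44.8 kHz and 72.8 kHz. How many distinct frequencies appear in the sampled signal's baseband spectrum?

4

fs/2 = 11.5 kHz.
13.4 kHz > fs/2 = 11.5 kHz, folds to fs − 13.4 kHz = 9.6 kHz.
118.8 kHz mod fs = 3.8 kHz.
3.8 kHz ≤ fs/2 = 11.5 kHz, appears at 3.8 kHz.
56.2 kHz mod fs = 10.2 kHz.
10.2 kHz ≤ fs/2 = 11.5 kHz, appears at 10.2 kHz.
44.8 kHz mod fs = 21.8 kHz.
21.8 kHz > fs/2 = 11.5 kHz, folds to fs − 21.8 kHz = 1.2 kHz.
72.8 kHz mod fs = 3.8 kHz.
3.8 kHz ≤ fs/2 = 11.5 kHz, appears at 3.8 kHz.
Distinct values: {1.2 kHz, 3.8 kHz, 9.6 kHz, 10.2 kHz} → 4.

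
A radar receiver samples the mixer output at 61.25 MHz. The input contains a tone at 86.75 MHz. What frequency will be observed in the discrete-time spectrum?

25.5 MHz

86.75 MHz mod fs = 25.5 MHz.
25.5 MHz ≤ fs/2 = 30.625 MHz, appears at 25.5 MHz.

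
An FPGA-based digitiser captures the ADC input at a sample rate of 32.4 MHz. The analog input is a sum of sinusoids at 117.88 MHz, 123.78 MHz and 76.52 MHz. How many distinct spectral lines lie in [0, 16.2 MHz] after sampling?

2

fs/2 = 16.2 MHz.
117.88 MHz mod fs = 20.68 MHz.
20.68 MHz > fs/2 = 16.2 MHz, folds to fs − 20.68 MHz = 11.72 MHz.
123.78 MHz mod fs = 26.58 MHz.
26.58 MHz > fs/2 = 16.2 MHz, folds to fs − 26.58 MHz = 5.82 MHz.
76.52 MHz mod fs = 11.72 MHz.
11.72 MHz ≤ fs/2 = 16.2 MHz, appears at 11.72 MHz.
Distinct values: {5.82 MHz, 11.72 MHz} → 2.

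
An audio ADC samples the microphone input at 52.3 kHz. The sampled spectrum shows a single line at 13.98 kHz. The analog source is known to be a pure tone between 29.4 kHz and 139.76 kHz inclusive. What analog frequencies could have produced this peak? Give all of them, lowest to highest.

Frequencies that alias to 13.98 kHz are k·fs ± 13.98 kHz for integer k ≥ 0.
k=0: 13.98 kHz.
k=1: 38.32 kHz, 66.28 kHz.
k=2: 90.62 kHz, 118.58 kHz.
k=3: 142.92 kHz, 170.88 kHz.
Within [29.4 kHz, 139.76 kHz]: 38.32 kHz, 66.28 kHz, 90.62 kHz, 118.58 kHz.

38.32 kHz, 66.28 kHz, 90.62 kHz, 118.58 kHz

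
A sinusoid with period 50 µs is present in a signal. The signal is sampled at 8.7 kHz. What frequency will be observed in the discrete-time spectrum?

2.6 kHz

T = 50 µs → f = 1/T = 20 kHz.
20 kHz mod fs = 2.6 kHz.
2.6 kHz ≤ fs/2 = 4.35 kHz, appears at 2.6 kHz.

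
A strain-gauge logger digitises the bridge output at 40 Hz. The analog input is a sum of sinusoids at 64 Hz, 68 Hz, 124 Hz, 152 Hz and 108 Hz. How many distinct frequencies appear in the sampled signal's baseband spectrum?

4

fs/2 = 20 Hz.
64 Hz mod fs = 24 Hz.
24 Hz > fs/2 = 20 Hz, folds to fs − 24 Hz = 16 Hz.
68 Hz mod fs = 28 Hz.
28 Hz > fs/2 = 20 Hz, folds to fs − 28 Hz = 12 Hz.
124 Hz mod fs = 4 Hz.
4 Hz ≤ fs/2 = 20 Hz, appears at 4 Hz.
152 Hz mod fs = 32 Hz.
32 Hz > fs/2 = 20 Hz, folds to fs − 32 Hz = 8 Hz.
108 Hz mod fs = 28 Hz.
28 Hz > fs/2 = 20 Hz, folds to fs − 28 Hz = 12 Hz.
Distinct values: {4 Hz, 8 Hz, 12 Hz, 16 Hz} → 4.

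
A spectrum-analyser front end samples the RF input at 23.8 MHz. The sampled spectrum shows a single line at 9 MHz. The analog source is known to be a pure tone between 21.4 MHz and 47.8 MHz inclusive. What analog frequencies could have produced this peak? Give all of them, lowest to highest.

32.8 MHz, 38.6 MHz

Frequencies that alias to 9 MHz are k·fs ± 9 MHz for integer k ≥ 0.
k=0: 9 MHz.
k=1: 14.8 MHz, 32.8 MHz.
k=2: 38.6 MHz, 56.6 MHz.
k=3: 62.4 MHz, 80.4 MHz.
Within [21.4 MHz, 47.8 MHz]: 32.8 MHz, 38.6 MHz.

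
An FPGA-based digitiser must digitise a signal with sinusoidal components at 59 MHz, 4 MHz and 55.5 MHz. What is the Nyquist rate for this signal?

Highest-frequency component: 59 MHz.
Nyquist rate = 2 × 59 MHz = 118 MHz.

118 MHz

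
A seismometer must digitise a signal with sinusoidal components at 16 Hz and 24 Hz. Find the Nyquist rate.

Highest-frequency component: 24 Hz.
Nyquist rate = 2 × 24 Hz = 48 Hz.

48 Hz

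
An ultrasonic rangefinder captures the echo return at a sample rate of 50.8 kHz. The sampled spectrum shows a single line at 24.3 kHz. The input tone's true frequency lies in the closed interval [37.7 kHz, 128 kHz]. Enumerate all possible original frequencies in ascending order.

Frequencies that alias to 24.3 kHz are k·fs ± 24.3 kHz for integer k ≥ 0.
k=0: 24.3 kHz.
k=1: 26.5 kHz, 75.1 kHz.
k=2: 77.3 kHz, 125.9 kHz.
k=3: 128.1 kHz, 176.7 kHz.
Within [37.7 kHz, 128 kHz]: 75.1 kHz, 77.3 kHz, 125.9 kHz.

75.1 kHz, 77.3 kHz, 125.9 kHz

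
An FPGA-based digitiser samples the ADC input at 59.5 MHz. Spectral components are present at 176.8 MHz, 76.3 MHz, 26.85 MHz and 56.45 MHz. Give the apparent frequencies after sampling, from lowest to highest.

fs/2 = 29.75 MHz.
176.8 MHz mod fs = 57.8 MHz.
57.8 MHz > fs/2 = 29.75 MHz, folds to fs − 57.8 MHz = 1.7 MHz.
76.3 MHz mod fs = 16.8 MHz.
16.8 MHz ≤ fs/2 = 29.75 MHz, appears at 16.8 MHz.
26.85 MHz ≤ fs/2 = 29.75 MHz, passes unchanged.
56.45 MHz > fs/2 = 29.75 MHz, folds to fs − 56.45 MHz = 3.05 MHz.
Distinct values: {1.7 MHz, 3.05 MHz, 16.8 MHz, 26.85 MHz}.

1.7 MHz, 3.05 MHz, 16.8 MHz, 26.85 MHz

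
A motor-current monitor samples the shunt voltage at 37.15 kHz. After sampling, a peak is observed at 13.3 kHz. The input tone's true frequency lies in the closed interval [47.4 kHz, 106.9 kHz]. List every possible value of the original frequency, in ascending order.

50.45 kHz, 61 kHz, 87.6 kHz, 98.15 kHz

Frequencies that alias to 13.3 kHz are k·fs ± 13.3 kHz for integer k ≥ 0.
k=0: 13.3 kHz.
k=1: 23.85 kHz, 50.45 kHz.
k=2: 61 kHz, 87.6 kHz.
k=3: 98.15 kHz, 124.75 kHz.
k=4: 135.3 kHz, 161.9 kHz.
Within [47.4 kHz, 106.9 kHz]: 50.45 kHz, 61 kHz, 87.6 kHz, 98.15 kHz.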